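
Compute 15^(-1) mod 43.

Step 1: We need x such that 15 * x = 1 (mod 43).
Step 2: Using the extended Euclidean algorithm or trial:
  15 * 23 = 345 = 8 * 43 + 1.
Step 3: Since 345 mod 43 = 1, the inverse is x = 23.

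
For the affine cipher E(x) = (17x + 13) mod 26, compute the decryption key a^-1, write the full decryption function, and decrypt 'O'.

Step 1: Find a^-1, the modular inverse of 17 mod 26.
Step 2: We need 17 * a^-1 = 1 (mod 26).
Step 3: 17 * 23 = 391 = 15 * 26 + 1, so a^-1 = 23.
Step 4: D(y) = 23(y - 13) mod 26.
Step 5: Apply to 'O' (y = 14): D(14) = 23 * (14 - 13) mod 26 = 23 * 1 mod 26 = 23 -> 'X'.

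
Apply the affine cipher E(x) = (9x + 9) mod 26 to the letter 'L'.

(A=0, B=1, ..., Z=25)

Step 1: Convert 'L' to number: x = 11.
Step 2: E(11) = (9 * 11 + 9) mod 26 = 108 mod 26 = 4.
Step 3: Convert 4 back to letter: E.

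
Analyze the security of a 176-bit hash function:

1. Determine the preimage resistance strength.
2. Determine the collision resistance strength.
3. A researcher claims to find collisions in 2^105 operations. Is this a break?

Step 1: Preimage resistance requires brute-force of 2^176 operations.
Step 2: Collision resistance (birthday bound) = 2^(176/2) = 2^88.
Step 3: The claimed attack costs 2^105 operations.
Step 4: Since 2^105 >= 2^88, the claimed attack is no faster than the generic birthday attack, so this does not break collision resistance.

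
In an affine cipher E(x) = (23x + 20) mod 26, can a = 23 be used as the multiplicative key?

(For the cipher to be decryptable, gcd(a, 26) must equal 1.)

Step 1: Compute gcd(23, 26).
Step 2: gcd(23, 26) = 1.
Since gcd = 1, 23 is coprime with 26, so it is a valid key.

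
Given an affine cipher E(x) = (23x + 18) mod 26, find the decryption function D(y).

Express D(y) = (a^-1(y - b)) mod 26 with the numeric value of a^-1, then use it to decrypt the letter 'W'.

Step 1: Find a^-1, the modular inverse of 23 mod 26.
Step 2: We need 23 * a^-1 = 1 (mod 26).
Step 3: 23 * 17 = 391 = 15 * 26 + 1, so a^-1 = 17.
Step 4: D(y) = 17(y - 18) mod 26.
Step 5: Apply to 'W' (y = 22): D(22) = 17 * (22 - 18) mod 26 = 17 * 4 mod 26 = 16 -> 'Q'.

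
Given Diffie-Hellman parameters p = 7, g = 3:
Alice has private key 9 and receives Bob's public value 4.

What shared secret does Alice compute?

Step 1: s = B^a mod p = 4^9 mod 7.
  4^1 mod 7 = 4
  4^2 mod 7 = (4 * 4) mod 7 = 2
  4^3 mod 7 = (2 * 4) mod 7 = 1
  4^4 mod 7 = (1 * 4) mod 7 = 4
  4^5 mod 7 = (4 * 4) mod 7 = 2
  4^6 mod 7 = (2 * 4) mod 7 = 1
  4^7 mod 7 = (1 * 4) mod 7 = 4
  4^8 mod 7 = (4 * 4) mod 7 = 2
  4^9 mod 7 = (2 * 4) mod 7 = 1
Result: shared secret = 1.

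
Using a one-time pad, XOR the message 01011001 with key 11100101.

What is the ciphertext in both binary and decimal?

Step 1: Write out the XOR operation bit by bit:
  Message: 01011001
  Key:     11100101
  XOR:     10111100
Step 2: Convert to decimal: 10111100 = 188.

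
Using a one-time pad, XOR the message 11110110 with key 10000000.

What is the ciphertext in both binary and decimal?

Step 1: Write out the XOR operation bit by bit:
  Message: 11110110
  Key:     10000000
  XOR:     01110110
Step 2: Convert to decimal: 01110110 = 118.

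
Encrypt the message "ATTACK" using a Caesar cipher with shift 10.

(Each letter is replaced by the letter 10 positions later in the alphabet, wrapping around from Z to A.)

Step 1: For each letter, shift forward by 10 positions (mod 26).
  A (position 0) -> position (0+10) mod 26 = 10 -> K
  T (position 19) -> position (19+10) mod 26 = 3 -> D
  T (position 19) -> position (19+10) mod 26 = 3 -> D
  A (position 0) -> position (0+10) mod 26 = 10 -> K
  C (position 2) -> position (2+10) mod 26 = 12 -> M
  K (position 10) -> position (10+10) mod 26 = 20 -> U
Result: KDDKMU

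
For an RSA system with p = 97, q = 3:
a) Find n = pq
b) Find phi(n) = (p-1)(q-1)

Step 1: n = p * q = 97 * 3 = 291.
Step 2: phi(n) = (p-1)(q-1) = 96 * 2 = 192.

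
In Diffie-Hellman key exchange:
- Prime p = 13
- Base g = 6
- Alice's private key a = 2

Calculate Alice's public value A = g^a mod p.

Step 1: A = g^a mod p = 6^2 mod 13.
  6^1 mod 13 = 6
  6^2 mod 13 = (6 * 6) mod 13 = 10
Result: A = 10.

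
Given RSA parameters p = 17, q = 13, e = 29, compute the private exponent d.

Step 1: n = 17 * 13 = 221.
Step 2: phi(n) = 16 * 12 = 192.
Step 3: Find d such that 29 * d = 1 (mod 192).
Step 4: d = 29^(-1) mod 192 = 53.
Verification: 29 * 53 = 1537 = 8 * 192 + 1.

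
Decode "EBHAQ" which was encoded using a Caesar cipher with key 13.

Step 1: Reverse the shift by subtracting 13 from each letter position.
  E (position 4) -> position (4-13) mod 26 = 17 -> R
  B (position 1) -> position (1-13) mod 26 = 14 -> O
  H (position 7) -> position (7-13) mod 26 = 20 -> U
  A (position 0) -> position (0-13) mod 26 = 13 -> N
  Q (position 16) -> position (16-13) mod 26 = 3 -> D
Decrypted message: ROUND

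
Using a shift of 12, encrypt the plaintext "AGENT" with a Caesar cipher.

Step 1: For each letter, shift forward by 12 positions (mod 26).
  A (position 0) -> position (0+12) mod 26 = 12 -> M
  G (position 6) -> position (6+12) mod 26 = 18 -> S
  E (position 4) -> position (4+12) mod 26 = 16 -> Q
  N (position 13) -> position (13+12) mod 26 = 25 -> Z
  T (position 19) -> position (19+12) mod 26 = 5 -> F
Result: MSQZF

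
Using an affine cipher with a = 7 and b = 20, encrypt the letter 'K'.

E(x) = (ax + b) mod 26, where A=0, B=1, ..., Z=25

Step 1: Convert 'K' to number: x = 10.
Step 2: E(10) = (7 * 10 + 20) mod 26 = 90 mod 26 = 12.
Step 3: Convert 12 back to letter: M.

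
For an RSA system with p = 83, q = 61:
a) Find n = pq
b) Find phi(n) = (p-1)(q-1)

Step 1: n = p * q = 83 * 61 = 5063.
Step 2: phi(n) = (p-1)(q-1) = 82 * 60 = 4920.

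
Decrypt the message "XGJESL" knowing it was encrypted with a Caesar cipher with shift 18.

Step 1: Reverse the shift by subtracting 18 from each letter position.
  X (position 23) -> position (23-18) mod 26 = 5 -> F
  G (position 6) -> position (6-18) mod 26 = 14 -> O
  J (position 9) -> position (9-18) mod 26 = 17 -> R
  E (position 4) -> position (4-18) mod 26 = 12 -> M
  S (position 18) -> position (18-18) mod 26 = 0 -> A
  L (position 11) -> position (11-18) mod 26 = 19 -> T
Decrypted message: FORMAT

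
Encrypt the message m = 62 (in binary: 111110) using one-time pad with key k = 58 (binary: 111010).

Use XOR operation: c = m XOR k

Step 1: Write out the XOR operation bit by bit:
  Message: 111110
  Key:     111010
  XOR:     000100
Step 2: Convert to decimal: 000100 = 4.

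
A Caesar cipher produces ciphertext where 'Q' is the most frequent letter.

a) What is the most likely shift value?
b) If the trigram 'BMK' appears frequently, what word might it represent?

Step 1: In English, 'E' is the most frequent letter (12.7%).
Step 2: The most frequent ciphertext letter is 'Q' (position 16).
Step 3: Shift = (16 - 4) mod 26 = 12.
Step 4: Decrypt 'BMK' by shifting back 12:
  B -> P
  M -> A
  K -> Y
Step 5: 'BMK' decrypts to 'PAY'.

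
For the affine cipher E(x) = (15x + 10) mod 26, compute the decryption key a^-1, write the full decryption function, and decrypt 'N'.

Step 1: Find a^-1, the modular inverse of 15 mod 26.
Step 2: We need 15 * a^-1 = 1 (mod 26).
Step 3: 15 * 7 = 105 = 4 * 26 + 1, so a^-1 = 7.
Step 4: D(y) = 7(y - 10) mod 26.
Step 5: Apply to 'N' (y = 13): D(13) = 7 * (13 - 10) mod 26 = 7 * 3 mod 26 = 21 -> 'V'.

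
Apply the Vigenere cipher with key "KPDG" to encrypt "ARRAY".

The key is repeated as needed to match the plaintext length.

Step 1: Repeat key to match plaintext length:
  Plaintext: ARRAY
  Key:       KPDGK
Step 2: Encrypt each letter:
  A(0) + K(10) = (0+10) mod 26 = 10 = K
  R(17) + P(15) = (17+15) mod 26 = 6 = G
  R(17) + D(3) = (17+3) mod 26 = 20 = U
  A(0) + G(6) = (0+6) mod 26 = 6 = G
  Y(24) + K(10) = (24+10) mod 26 = 8 = I
Ciphertext: KGUGI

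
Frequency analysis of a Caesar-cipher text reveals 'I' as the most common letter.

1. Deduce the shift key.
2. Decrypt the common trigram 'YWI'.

Step 1: In English, 'E' is the most frequent letter (12.7%).
Step 2: The most frequent ciphertext letter is 'I' (position 8).
Step 3: Shift = (8 - 4) mod 26 = 4.
Step 4: Decrypt 'YWI' by shifting back 4:
  Y -> U
  W -> S
  I -> E
Step 5: 'YWI' decrypts to 'USE'.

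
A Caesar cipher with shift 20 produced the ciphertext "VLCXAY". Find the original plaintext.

Step 1: Reverse the shift by subtracting 20 from each letter position.
  V (position 21) -> position (21-20) mod 26 = 1 -> B
  L (position 11) -> position (11-20) mod 26 = 17 -> R
  C (position 2) -> position (2-20) mod 26 = 8 -> I
  X (position 23) -> position (23-20) mod 26 = 3 -> D
  A (position 0) -> position (0-20) mod 26 = 6 -> G
  Y (position 24) -> position (24-20) mod 26 = 4 -> E
Decrypted message: BRIDGE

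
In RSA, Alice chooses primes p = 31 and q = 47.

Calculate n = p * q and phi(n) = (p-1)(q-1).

Step 1: n = p * q = 31 * 47 = 1457.
Step 2: phi(n) = (p-1)(q-1) = 30 * 46 = 1380.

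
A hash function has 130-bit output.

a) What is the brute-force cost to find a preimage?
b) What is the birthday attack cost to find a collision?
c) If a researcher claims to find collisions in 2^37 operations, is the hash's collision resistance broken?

Step 1: Preimage resistance requires brute-force of 2^130 operations.
Step 2: Collision resistance (birthday bound) = 2^(130/2) = 2^65.
Step 3: The claimed attack costs 2^37 operations.
Step 4: Since 2^37 < 2^65, the claimed attack beats the generic birthday bound, so collision resistance is broken.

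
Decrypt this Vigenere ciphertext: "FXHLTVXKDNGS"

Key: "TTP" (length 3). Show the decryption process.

Step 1: Key 'TTP' has length 3. Extended key: TTPTTPTTPTTP
Step 2: Decrypt each position:
  F(5) - T(19) = 12 = M
  X(23) - T(19) = 4 = E
  H(7) - P(15) = 18 = S
  L(11) - T(19) = 18 = S
  T(19) - T(19) = 0 = A
  V(21) - P(15) = 6 = G
  X(23) - T(19) = 4 = E
  K(10) - T(19) = 17 = R
  D(3) - P(15) = 14 = O
  N(13) - T(19) = 20 = U
  G(6) - T(19) = 13 = N
  S(18) - P(15) = 3 = D
Plaintext: MESSAGEROUND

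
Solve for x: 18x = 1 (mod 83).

Step 1: We need x such that 18 * x = 1 (mod 83).
Step 2: Using the extended Euclidean algorithm or trial:
  18 * 60 = 1080 = 13 * 83 + 1.
Step 3: Since 1080 mod 83 = 1, the inverse is x = 60.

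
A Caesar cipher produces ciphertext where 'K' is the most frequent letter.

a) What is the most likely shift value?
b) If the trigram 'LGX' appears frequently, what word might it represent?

Step 1: In English, 'E' is the most frequent letter (12.7%).
Step 2: The most frequent ciphertext letter is 'K' (position 10).
Step 3: Shift = (10 - 4) mod 26 = 6.
Step 4: Decrypt 'LGX' by shifting back 6:
  L -> F
  G -> A
  X -> R
Step 5: 'LGX' decrypts to 'FAR'.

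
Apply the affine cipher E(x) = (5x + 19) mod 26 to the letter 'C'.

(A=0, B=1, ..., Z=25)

Step 1: Convert 'C' to number: x = 2.
Step 2: E(2) = (5 * 2 + 19) mod 26 = 29 mod 26 = 3.
Step 3: Convert 3 back to letter: D.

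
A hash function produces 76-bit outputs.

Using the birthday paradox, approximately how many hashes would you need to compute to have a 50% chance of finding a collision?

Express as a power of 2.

Step 1: The birthday paradox gives collision probability ~50% after sqrt(2^n) = 2^(n/2) hashes.
Step 2: For 76-bit output: 2^(76/2) = 2^38.
Step 3: Approximately 2^38 hash computations needed.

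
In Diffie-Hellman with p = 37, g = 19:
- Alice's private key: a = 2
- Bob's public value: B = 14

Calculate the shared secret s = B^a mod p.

Step 1: s = B^a mod p = 14^2 mod 37.
  14^1 mod 37 = 14
  14^2 mod 37 = (14 * 14) mod 37 = 11
Result: shared secret = 11.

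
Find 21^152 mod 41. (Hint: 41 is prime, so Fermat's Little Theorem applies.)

Step 1: Since 41 is prime, by Fermat's Little Theorem: 21^40 = 1 (mod 41).
Step 2: Reduce exponent: 152 mod 40 = 32.
Step 3: So 21^152 = 21^32 (mod 41).
Step 4: 21^32 mod 41 = 10.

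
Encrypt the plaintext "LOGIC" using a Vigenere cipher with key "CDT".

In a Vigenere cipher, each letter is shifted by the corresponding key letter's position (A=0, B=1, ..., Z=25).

Step 1: Repeat key to match plaintext length:
  Plaintext: LOGIC
  Key:       CDTCD
Step 2: Encrypt each letter:
  L(11) + C(2) = (11+2) mod 26 = 13 = N
  O(14) + D(3) = (14+3) mod 26 = 17 = R
  G(6) + T(19) = (6+19) mod 26 = 25 = Z
  I(8) + C(2) = (8+2) mod 26 = 10 = K
  C(2) + D(3) = (2+3) mod 26 = 5 = F
Ciphertext: NRZKF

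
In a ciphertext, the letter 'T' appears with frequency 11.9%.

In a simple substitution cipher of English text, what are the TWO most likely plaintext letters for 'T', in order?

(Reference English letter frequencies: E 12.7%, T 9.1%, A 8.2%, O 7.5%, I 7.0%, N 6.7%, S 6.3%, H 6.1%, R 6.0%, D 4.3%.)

Step 1: Observed frequency of 'T' is 11.9%.
Step 2: Compute distances to each reference frequency and sort:
  E (12.7%): difference = 0.8% <-- BEST
  T (9.1%): difference = 2.8% <-- RUNNER-UP
  A (8.2%): difference = 3.7%
  O (7.5%): difference = 4.4%
  I (7.0%): difference = 4.9%
Step 3: Most likely is 'E' (12.7%, diff 0.8%); second most likely is 'T' (9.1%, diff 2.8%).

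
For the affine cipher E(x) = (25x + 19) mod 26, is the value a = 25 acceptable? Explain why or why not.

Step 1: Compute gcd(25, 26).
Step 2: gcd(25, 26) = 1.
Since gcd = 1, 25 is coprime with 26, so it is a valid key.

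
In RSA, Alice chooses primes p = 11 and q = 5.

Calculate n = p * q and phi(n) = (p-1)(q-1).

Step 1: n = p * q = 11 * 5 = 55.
Step 2: phi(n) = (p-1)(q-1) = 10 * 4 = 40.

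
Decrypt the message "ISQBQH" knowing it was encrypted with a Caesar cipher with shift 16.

Step 1: Reverse the shift by subtracting 16 from each letter position.
  I (position 8) -> position (8-16) mod 26 = 18 -> S
  S (position 18) -> position (18-16) mod 26 = 2 -> C
  Q (position 16) -> position (16-16) mod 26 = 0 -> A
  B (position 1) -> position (1-16) mod 26 = 11 -> L
  Q (position 16) -> position (16-16) mod 26 = 0 -> A
  H (position 7) -> position (7-16) mod 26 = 17 -> R
Decrypted message: SCALAR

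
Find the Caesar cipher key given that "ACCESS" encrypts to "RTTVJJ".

Step 1: Compare first letters: A (position 0) -> R (position 17).
Step 2: Shift = (17 - 0) mod 26 = 17.
The shift value is 17.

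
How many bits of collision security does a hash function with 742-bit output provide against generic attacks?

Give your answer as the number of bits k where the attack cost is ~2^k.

Step 1: The hash has a 742-bit output.
Step 2: Collision resistance means it should be infeasible to find any x != y with h(x) = h(y).
By the birthday bound, a generic collision search succeeds after about sqrt(2^742) = 2^(742/2) = 2^371 evaluations.
Step 3: Security level = 371 bits.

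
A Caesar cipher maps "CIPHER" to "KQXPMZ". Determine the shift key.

Step 1: Compare first letters: C (position 2) -> K (position 10).
Step 2: Shift = (10 - 2) mod 26 = 8.
The shift value is 8.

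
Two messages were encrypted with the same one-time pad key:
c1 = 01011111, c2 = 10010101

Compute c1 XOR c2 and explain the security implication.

Step 1: c1 XOR c2 = (m1 XOR k) XOR (m2 XOR k).
Step 2: By XOR associativity/commutativity: = m1 XOR m2 XOR k XOR k = m1 XOR m2.
Step 3: 01011111 XOR 10010101 = 11001010 = 202.
Step 4: The key cancels out! An attacker learns m1 XOR m2 = 202, revealing the relationship between plaintexts.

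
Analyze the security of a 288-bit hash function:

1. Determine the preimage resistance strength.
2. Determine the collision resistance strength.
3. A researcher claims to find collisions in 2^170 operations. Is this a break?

Step 1: Preimage resistance requires brute-force of 2^288 operations.
Step 2: Collision resistance (birthday bound) = 2^(288/2) = 2^144.
Step 3: The claimed attack costs 2^170 operations.
Step 4: Since 2^170 >= 2^144, the claimed attack is no faster than the generic birthday attack, so this does not break collision resistance.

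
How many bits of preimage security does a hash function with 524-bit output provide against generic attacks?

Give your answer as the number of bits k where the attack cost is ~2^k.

Step 1: The hash has a 524-bit output.
Step 2: Preimage resistance means: given a digest h(x), it should be infeasible to find any input that hashes to it.
With a 524-bit output there are 2^524 possible digests, so a generic brute-force preimage search costs about 2^524 evaluations.
Step 3: Security level = 524 bits.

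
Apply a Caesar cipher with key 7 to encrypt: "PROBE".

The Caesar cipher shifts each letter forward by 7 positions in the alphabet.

Step 1: For each letter, shift forward by 7 positions (mod 26).
  P (position 15) -> position (15+7) mod 26 = 22 -> W
  R (position 17) -> position (17+7) mod 26 = 24 -> Y
  O (position 14) -> position (14+7) mod 26 = 21 -> V
  B (position 1) -> position (1+7) mod 26 = 8 -> I
  E (position 4) -> position (4+7) mod 26 = 11 -> L
Result: WYVIL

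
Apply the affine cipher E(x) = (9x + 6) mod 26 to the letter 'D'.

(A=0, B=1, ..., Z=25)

Step 1: Convert 'D' to number: x = 3.
Step 2: E(3) = (9 * 3 + 6) mod 26 = 33 mod 26 = 7.
Step 3: Convert 7 back to letter: H.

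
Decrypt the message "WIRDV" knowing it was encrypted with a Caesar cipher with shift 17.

Step 1: Reverse the shift by subtracting 17 from each letter position.
  W (position 22) -> position (22-17) mod 26 = 5 -> F
  I (position 8) -> position (8-17) mod 26 = 17 -> R
  R (position 17) -> position (17-17) mod 26 = 0 -> A
  D (position 3) -> position (3-17) mod 26 = 12 -> M
  V (position 21) -> position (21-17) mod 26 = 4 -> E
Decrypted message: FRAME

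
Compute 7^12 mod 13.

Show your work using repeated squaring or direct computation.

Step 1: Compute 7^12 mod 13 step by step, reducing modulo 13 at each step.
  7^1 mod 13 = 7
  7^2 mod 13 = (7 * 7) mod 13 = 10
  7^3 mod 13 = (10 * 7) mod 13 = 5
  7^4 mod 13 = (5 * 7) mod 13 = 9
  7^5 mod 13 = (9 * 7) mod 13 = 11
  7^6 mod 13 = (11 * 7) mod 13 = 12
  7^7 mod 13 = (12 * 7) mod 13 = 6
  7^8 mod 13 = (6 * 7) mod 13 = 3
  7^9 mod 13 = (3 * 7) mod 13 = 8
  7^10 mod 13 = (8 * 7) mod 13 = 4
  7^11 mod 13 = (4 * 7) mod 13 = 2
  7^12 mod 13 = (2 * 7) mod 13 = 1
Step 2: Result = 1.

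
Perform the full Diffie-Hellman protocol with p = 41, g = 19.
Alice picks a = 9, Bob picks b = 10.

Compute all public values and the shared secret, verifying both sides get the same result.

Step 1: A = g^a mod p = 19^9 mod 41 = 6.
Step 2: B = g^b mod p = 19^10 mod 41 = 32.
Step 3: Alice computes s = B^a mod p = 32^9 mod 41 = 32.
Step 4: Bob computes s = A^b mod p = 6^10 mod 41 = 32.
Both sides agree: shared secret = 32.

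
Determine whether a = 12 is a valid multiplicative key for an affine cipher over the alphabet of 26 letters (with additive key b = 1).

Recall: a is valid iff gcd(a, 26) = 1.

Step 1: Compute gcd(12, 26).
Step 2: gcd(12, 26) = 2.
Since gcd = 2 != 1, 12 shares a common factor with 26, so it cannot be used.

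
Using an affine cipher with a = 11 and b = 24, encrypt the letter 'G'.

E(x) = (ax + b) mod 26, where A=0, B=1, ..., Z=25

Step 1: Convert 'G' to number: x = 6.
Step 2: E(6) = (11 * 6 + 24) mod 26 = 90 mod 26 = 12.
Step 3: Convert 12 back to letter: M.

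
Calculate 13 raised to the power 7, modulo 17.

Step 1: Compute 13^7 mod 17 step by step, reducing modulo 17 at each step.
  13^1 mod 17 = 13
  13^2 mod 17 = (13 * 13) mod 17 = 16
  13^3 mod 17 = (16 * 13) mod 17 = 4
  13^4 mod 17 = (4 * 13) mod 17 = 1
  13^5 mod 17 = (1 * 13) mod 17 = 13
  13^6 mod 17 = (13 * 13) mod 17 = 16
  13^7 mod 17 = (16 * 13) mod 17 = 4
Step 2: Result = 4.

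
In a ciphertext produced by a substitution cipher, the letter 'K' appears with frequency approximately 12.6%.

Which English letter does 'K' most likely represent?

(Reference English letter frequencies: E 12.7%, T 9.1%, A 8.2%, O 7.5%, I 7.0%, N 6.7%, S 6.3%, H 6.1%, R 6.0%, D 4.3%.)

Step 1: The observed frequency is 12.6%.
Step 2: Compare with English frequencies:
  E: 12.7% (difference: 0.1%) <-- closest
  T: 9.1% (difference: 3.5%)
  A: 8.2% (difference: 4.4%)
  O: 7.5% (difference: 5.1%)
  I: 7.0% (difference: 5.6%)
  N: 6.7% (difference: 5.9%)
  S: 6.3% (difference: 6.3%)
  H: 6.1% (difference: 6.5%)
  R: 6.0% (difference: 6.6%)
  D: 4.3% (difference: 8.3%)
Step 3: 'K' most likely represents 'E' (frequency 12.7%).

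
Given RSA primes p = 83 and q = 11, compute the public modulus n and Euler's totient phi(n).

Step 1: n = p * q = 83 * 11 = 913.
Step 2: phi(n) = (p-1)(q-1) = 82 * 10 = 820.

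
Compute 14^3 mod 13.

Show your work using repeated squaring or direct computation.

Step 1: Compute 14^3 mod 13 step by step, reducing modulo 13 at each step.
  14^1 mod 13 = 1
  14^2 mod 13 = (1 * 14) mod 13 = 1
  14^3 mod 13 = (1 * 14) mod 13 = 1
Step 2: Result = 1.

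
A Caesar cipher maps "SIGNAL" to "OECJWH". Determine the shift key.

Step 1: Compare first letters: S (position 18) -> O (position 14).
Step 2: Shift = (14 - 18) mod 26 = 22.
The shift value is 22.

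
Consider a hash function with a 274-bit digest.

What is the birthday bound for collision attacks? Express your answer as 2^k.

Step 1: The birthday paradox gives collision probability ~50% after sqrt(2^n) = 2^(n/2) hashes.
Step 2: For 274-bit output: 2^(274/2) = 2^137.
Step 3: Approximately 2^137 hash computations needed.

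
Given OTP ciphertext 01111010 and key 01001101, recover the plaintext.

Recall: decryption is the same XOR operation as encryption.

Step 1: XOR ciphertext with key:
  Ciphertext: 01111010
  Key:        01001101
  XOR:        00110111
Step 2: Plaintext = 00110111 = 55 in decimal.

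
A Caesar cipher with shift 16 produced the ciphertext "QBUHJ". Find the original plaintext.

Step 1: Reverse the shift by subtracting 16 from each letter position.
  Q (position 16) -> position (16-16) mod 26 = 0 -> A
  B (position 1) -> position (1-16) mod 26 = 11 -> L
  U (position 20) -> position (20-16) mod 26 = 4 -> E
  H (position 7) -> position (7-16) mod 26 = 17 -> R
  J (position 9) -> position (9-16) mod 26 = 19 -> T
Decrypted message: ALERT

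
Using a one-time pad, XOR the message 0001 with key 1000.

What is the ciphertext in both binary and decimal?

Step 1: Write out the XOR operation bit by bit:
  Message: 0001
  Key:     1000
  XOR:     1001
Step 2: Convert to decimal: 1001 = 9.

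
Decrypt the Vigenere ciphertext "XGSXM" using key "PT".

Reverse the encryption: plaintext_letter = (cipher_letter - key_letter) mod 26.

Step 1: Extend key: PTPTP
Step 2: Decrypt each letter (c - k) mod 26:
  X(23) - P(15) = (23-15) mod 26 = 8 = I
  G(6) - T(19) = (6-19) mod 26 = 13 = N
  S(18) - P(15) = (18-15) mod 26 = 3 = D
  X(23) - T(19) = (23-19) mod 26 = 4 = E
  M(12) - P(15) = (12-15) mod 26 = 23 = X
Plaintext: INDEX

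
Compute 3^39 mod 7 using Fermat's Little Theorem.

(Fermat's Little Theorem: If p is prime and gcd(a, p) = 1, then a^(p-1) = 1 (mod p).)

Step 1: Since 7 is prime, by Fermat's Little Theorem: 3^6 = 1 (mod 7).
Step 2: Reduce exponent: 39 mod 6 = 3.
Step 3: So 3^39 = 3^3 (mod 7).
Step 4: 3^3 mod 7 = 6.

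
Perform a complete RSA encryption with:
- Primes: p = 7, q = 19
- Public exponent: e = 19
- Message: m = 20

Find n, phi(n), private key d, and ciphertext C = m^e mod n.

Step 1: n = 7 * 19 = 133.
Step 2: phi(n) = (7-1)(19-1) = 6 * 18 = 108.
Step 3: Find d = 19^(-1) mod 108 = 91.
  Verify: 19 * 91 = 1729 = 1 (mod 108).
Step 4: C = 20^19 mod 133 = 20.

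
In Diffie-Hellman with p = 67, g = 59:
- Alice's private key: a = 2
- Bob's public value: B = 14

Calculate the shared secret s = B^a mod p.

Step 1: s = B^a mod p = 14^2 mod 67.
  14^1 mod 67 = 14
  14^2 mod 67 = (14 * 14) mod 67 = 62
Result: shared secret = 62.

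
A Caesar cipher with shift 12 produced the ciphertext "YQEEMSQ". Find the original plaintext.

Step 1: Reverse the shift by subtracting 12 from each letter position.
  Y (position 24) -> position (24-12) mod 26 = 12 -> M
  Q (position 16) -> position (16-12) mod 26 = 4 -> E
  E (position 4) -> position (4-12) mod 26 = 18 -> S
  E (position 4) -> position (4-12) mod 26 = 18 -> S
  M (position 12) -> position (12-12) mod 26 = 0 -> A
  S (position 18) -> position (18-12) mod 26 = 6 -> G
  Q (position 16) -> position (16-12) mod 26 = 4 -> E
Decrypted message: MESSAGE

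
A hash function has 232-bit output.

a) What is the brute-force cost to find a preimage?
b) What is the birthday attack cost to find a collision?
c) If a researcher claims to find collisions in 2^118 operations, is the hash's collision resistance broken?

Step 1: Preimage resistance requires brute-force of 2^232 operations.
Step 2: Collision resistance (birthday bound) = 2^(232/2) = 2^116.
Step 3: The claimed attack costs 2^118 operations.
Step 4: Since 2^118 >= 2^116, the claimed attack is no faster than the generic birthday attack, so this does not break collision resistance.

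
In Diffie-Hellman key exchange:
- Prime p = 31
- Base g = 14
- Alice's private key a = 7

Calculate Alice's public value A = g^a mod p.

Step 1: A = g^a mod p = 14^7 mod 31.
  14^1 mod 31 = 14
  14^2 mod 31 = (14 * 14) mod 31 = 10
  14^3 mod 31 = (10 * 14) mod 31 = 16
  14^4 mod 31 = (16 * 14) mod 31 = 7
  14^5 mod 31 = (7 * 14) mod 31 = 5
  14^6 mod 31 = (5 * 14) mod 31 = 8
  14^7 mod 31 = (8 * 14) mod 31 = 19
Result: A = 19.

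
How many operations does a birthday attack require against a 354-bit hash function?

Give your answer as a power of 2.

Step 1: The birthday paradox gives collision probability ~50% after sqrt(2^n) = 2^(n/2) hashes.
Step 2: For 354-bit output: 2^(354/2) = 2^177.
Step 3: Approximately 2^177 hash computations needed.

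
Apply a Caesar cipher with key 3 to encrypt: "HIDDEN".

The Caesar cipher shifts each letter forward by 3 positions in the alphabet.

Step 1: For each letter, shift forward by 3 positions (mod 26).
  H (position 7) -> position (7+3) mod 26 = 10 -> K
  I (position 8) -> position (8+3) mod 26 = 11 -> L
  D (position 3) -> position (3+3) mod 26 = 6 -> G
  D (position 3) -> position (3+3) mod 26 = 6 -> G
  E (position 4) -> position (4+3) mod 26 = 7 -> H
  N (position 13) -> position (13+3) mod 26 = 16 -> Q
Result: KLGGHQ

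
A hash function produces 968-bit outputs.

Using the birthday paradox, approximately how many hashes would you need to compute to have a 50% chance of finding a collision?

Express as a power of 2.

Step 1: The birthday paradox gives collision probability ~50% after sqrt(2^n) = 2^(n/2) hashes.
Step 2: For 968-bit output: 2^(968/2) = 2^484.
Step 3: Approximately 2^484 hash computations needed.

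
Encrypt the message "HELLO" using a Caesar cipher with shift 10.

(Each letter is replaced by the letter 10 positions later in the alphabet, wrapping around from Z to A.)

Step 1: For each letter, shift forward by 10 positions (mod 26).
  H (position 7) -> position (7+10) mod 26 = 17 -> R
  E (position 4) -> position (4+10) mod 26 = 14 -> O
  L (position 11) -> position (11+10) mod 26 = 21 -> V
  L (position 11) -> position (11+10) mod 26 = 21 -> V
  O (position 14) -> position (14+10) mod 26 = 24 -> Y
Result: ROVVY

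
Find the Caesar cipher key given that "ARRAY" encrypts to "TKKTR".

Step 1: Compare first letters: A (position 0) -> T (position 19).
Step 2: Shift = (19 - 0) mod 26 = 19.
The shift value is 19.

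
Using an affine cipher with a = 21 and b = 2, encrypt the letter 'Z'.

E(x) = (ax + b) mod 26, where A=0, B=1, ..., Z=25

Step 1: Convert 'Z' to number: x = 25.
Step 2: E(25) = (21 * 25 + 2) mod 26 = 527 mod 26 = 7.
Step 3: Convert 7 back to letter: H.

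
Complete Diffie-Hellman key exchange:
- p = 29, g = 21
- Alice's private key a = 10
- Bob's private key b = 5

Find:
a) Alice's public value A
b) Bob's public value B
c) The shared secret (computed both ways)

Step 1: A = g^a mod p = 21^10 mod 29 = 4.
Step 2: B = g^b mod p = 21^5 mod 29 = 2.
Step 3: Alice computes s = B^a mod p = 2^10 mod 29 = 9.
Step 4: Bob computes s = A^b mod p = 4^5 mod 29 = 9.
Both sides agree: shared secret = 9.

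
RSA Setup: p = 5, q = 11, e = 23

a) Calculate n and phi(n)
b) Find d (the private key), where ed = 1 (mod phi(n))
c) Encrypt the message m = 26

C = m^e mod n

Step 1: n = 5 * 11 = 55.
Step 2: phi(n) = (5-1)(11-1) = 4 * 10 = 40.
Step 3: Find d = 23^(-1) mod 40 = 7.
  Verify: 23 * 7 = 161 = 1 (mod 40).
Step 4: C = 26^23 mod 55 = 31.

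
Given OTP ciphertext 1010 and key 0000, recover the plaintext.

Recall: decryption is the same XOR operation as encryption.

Step 1: XOR ciphertext with key:
  Ciphertext: 1010
  Key:        0000
  XOR:        1010
Step 2: Plaintext = 1010 = 10 in decimal.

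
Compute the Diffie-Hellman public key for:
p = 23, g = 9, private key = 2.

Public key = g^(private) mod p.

Step 1: A = g^a mod p = 9^2 mod 23.
  9^1 mod 23 = 9
  9^2 mod 23 = (9 * 9) mod 23 = 12
Result: A = 12.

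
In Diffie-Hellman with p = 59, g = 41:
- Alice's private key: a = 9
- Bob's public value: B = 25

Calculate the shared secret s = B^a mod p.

Step 1: s = B^a mod p = 25^9 mod 59.
  25^1 mod 59 = 25
  25^2 mod 59 = (25 * 25) mod 59 = 35
  25^3 mod 59 = (35 * 25) mod 59 = 49
  25^4 mod 59 = (49 * 25) mod 59 = 45
  25^5 mod 59 = (45 * 25) mod 59 = 4
  25^6 mod 59 = (4 * 25) mod 59 = 41
  25^7 mod 59 = (41 * 25) mod 59 = 22
  25^8 mod 59 = (22 * 25) mod 59 = 19
  25^9 mod 59 = (19 * 25) mod 59 = 3
Result: shared secret = 3.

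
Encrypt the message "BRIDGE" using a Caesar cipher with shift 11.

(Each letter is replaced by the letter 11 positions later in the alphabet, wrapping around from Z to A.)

Step 1: For each letter, shift forward by 11 positions (mod 26).
  B (position 1) -> position (1+11) mod 26 = 12 -> M
  R (position 17) -> position (17+11) mod 26 = 2 -> C
  I (position 8) -> position (8+11) mod 26 = 19 -> T
  D (position 3) -> position (3+11) mod 26 = 14 -> O
  G (position 6) -> position (6+11) mod 26 = 17 -> R
  E (position 4) -> position (4+11) mod 26 = 15 -> P
Result: MCTORP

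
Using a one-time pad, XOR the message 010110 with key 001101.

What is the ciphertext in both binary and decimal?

Step 1: Write out the XOR operation bit by bit:
  Message: 010110
  Key:     001101
  XOR:     011011
Step 2: Convert to decimal: 011011 = 27.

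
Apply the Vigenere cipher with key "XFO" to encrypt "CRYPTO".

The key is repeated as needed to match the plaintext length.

Step 1: Repeat key to match plaintext length:
  Plaintext: CRYPTO
  Key:       XFOXFO
Step 2: Encrypt each letter:
  C(2) + X(23) = (2+23) mod 26 = 25 = Z
  R(17) + F(5) = (17+5) mod 26 = 22 = W
  Y(24) + O(14) = (24+14) mod 26 = 12 = M
  P(15) + X(23) = (15+23) mod 26 = 12 = M
  T(19) + F(5) = (19+5) mod 26 = 24 = Y
  O(14) + O(14) = (14+14) mod 26 = 2 = C
Ciphertext: ZWMMYC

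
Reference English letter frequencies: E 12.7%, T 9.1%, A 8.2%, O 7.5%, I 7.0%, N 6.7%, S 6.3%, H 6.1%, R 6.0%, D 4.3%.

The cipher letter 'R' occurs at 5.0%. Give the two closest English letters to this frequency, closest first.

Step 1: Observed frequency of 'R' is 5.0%.
Step 2: Compute distances to each reference frequency and sort:
  D (4.3%): difference = 0.7% <-- BEST
  R (6.0%): difference = 1.0% <-- RUNNER-UP
  H (6.1%): difference = 1.1%
  S (6.3%): difference = 1.3%
  N (6.7%): difference = 1.7%
Step 3: Most likely is 'D' (4.3%, diff 0.7%); second most likely is 'R' (6.0%, diff 1.0%).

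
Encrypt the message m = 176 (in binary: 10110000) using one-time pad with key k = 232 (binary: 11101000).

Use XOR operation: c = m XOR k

Step 1: Write out the XOR operation bit by bit:
  Message: 10110000
  Key:     11101000
  XOR:     01011000
Step 2: Convert to decimal: 01011000 = 88.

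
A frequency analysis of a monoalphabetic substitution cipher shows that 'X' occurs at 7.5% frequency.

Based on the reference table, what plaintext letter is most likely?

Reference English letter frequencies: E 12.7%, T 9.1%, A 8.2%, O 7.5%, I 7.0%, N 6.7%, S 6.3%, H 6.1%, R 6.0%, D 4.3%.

Step 1: The observed frequency is 7.5%.
Step 2: Compare with English frequencies:
  E: 12.7% (difference: 5.2%)
  T: 9.1% (difference: 1.6%)
  A: 8.2% (difference: 0.7%)
  O: 7.5% (difference: 0.0%) <-- closest
  I: 7.0% (difference: 0.5%)
  N: 6.7% (difference: 0.8%)
  S: 6.3% (difference: 1.2%)
  H: 6.1% (difference: 1.4%)
  R: 6.0% (difference: 1.5%)
  D: 4.3% (difference: 3.2%)
Step 3: 'X' most likely represents 'O' (frequency 7.5%).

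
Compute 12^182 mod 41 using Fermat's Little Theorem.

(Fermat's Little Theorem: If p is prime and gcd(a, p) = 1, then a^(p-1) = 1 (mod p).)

Step 1: Since 41 is prime, by Fermat's Little Theorem: 12^40 = 1 (mod 41).
Step 2: Reduce exponent: 182 mod 40 = 22.
Step 3: So 12^182 = 12^22 (mod 41).
Step 4: 12^22 mod 41 = 20.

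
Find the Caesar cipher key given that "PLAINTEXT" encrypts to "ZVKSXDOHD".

Step 1: Compare first letters: P (position 15) -> Z (position 25).
Step 2: Shift = (25 - 15) mod 26 = 10.
The shift value is 10.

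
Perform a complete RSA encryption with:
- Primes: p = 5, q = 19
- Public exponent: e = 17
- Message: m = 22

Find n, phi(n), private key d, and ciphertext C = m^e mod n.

Step 1: n = 5 * 19 = 95.
Step 2: phi(n) = (5-1)(19-1) = 4 * 18 = 72.
Step 3: Find d = 17^(-1) mod 72 = 17.
  Verify: 17 * 17 = 289 = 1 (mod 72).
Step 4: C = 22^17 mod 95 = 32.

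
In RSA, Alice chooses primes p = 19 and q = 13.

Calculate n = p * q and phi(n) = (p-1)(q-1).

Step 1: n = p * q = 19 * 13 = 247.
Step 2: phi(n) = (p-1)(q-1) = 18 * 12 = 216.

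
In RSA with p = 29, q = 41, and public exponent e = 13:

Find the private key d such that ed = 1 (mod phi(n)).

Step 1: n = 29 * 41 = 1189.
Step 2: phi(n) = 28 * 40 = 1120.
Step 3: Find d such that 13 * d = 1 (mod 1120).
Step 4: d = 13^(-1) mod 1120 = 517.
Verification: 13 * 517 = 6721 = 6 * 1120 + 1.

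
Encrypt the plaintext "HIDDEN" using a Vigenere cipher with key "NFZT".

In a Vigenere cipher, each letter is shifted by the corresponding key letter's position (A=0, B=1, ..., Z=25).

Step 1: Repeat key to match plaintext length:
  Plaintext: HIDDEN
  Key:       NFZTNF
Step 2: Encrypt each letter:
  H(7) + N(13) = (7+13) mod 26 = 20 = U
  I(8) + F(5) = (8+5) mod 26 = 13 = N
  D(3) + Z(25) = (3+25) mod 26 = 2 = C
  D(3) + T(19) = (3+19) mod 26 = 22 = W
  E(4) + N(13) = (4+13) mod 26 = 17 = R
  N(13) + F(5) = (13+5) mod 26 = 18 = S
Ciphertext: UNCWRS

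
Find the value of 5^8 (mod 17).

Step 1: Compute 5^8 mod 17 step by step, reducing modulo 17 at each step.
  5^1 mod 17 = 5
  5^2 mod 17 = (5 * 5) mod 17 = 8
  5^3 mod 17 = (8 * 5) mod 17 = 6
  5^4 mod 17 = (6 * 5) mod 17 = 13
  5^5 mod 17 = (13 * 5) mod 17 = 14
  5^6 mod 17 = (14 * 5) mod 17 = 2
  5^7 mod 17 = (2 * 5) mod 17 = 10
  5^8 mod 17 = (10 * 5) mod 17 = 16
Step 2: Result = 16.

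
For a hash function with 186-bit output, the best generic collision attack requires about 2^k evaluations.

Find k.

Step 1: The hash has a 186-bit output.
Step 2: Collision resistance means it should be infeasible to find any x != y with h(x) = h(y).
By the birthday bound, a generic collision search succeeds after about sqrt(2^186) = 2^(186/2) = 2^93 evaluations.
Step 3: Security level = 93 bits.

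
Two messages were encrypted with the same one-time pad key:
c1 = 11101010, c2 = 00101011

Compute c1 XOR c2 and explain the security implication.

Step 1: c1 XOR c2 = (m1 XOR k) XOR (m2 XOR k).
Step 2: By XOR associativity/commutativity: = m1 XOR m2 XOR k XOR k = m1 XOR m2.
Step 3: 11101010 XOR 00101011 = 11000001 = 193.
Step 4: The key cancels out! An attacker learns m1 XOR m2 = 193, revealing the relationship between plaintexts.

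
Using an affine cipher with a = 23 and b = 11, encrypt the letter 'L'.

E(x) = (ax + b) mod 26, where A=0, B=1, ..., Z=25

Step 1: Convert 'L' to number: x = 11.
Step 2: E(11) = (23 * 11 + 11) mod 26 = 264 mod 26 = 4.
Step 3: Convert 4 back to letter: E.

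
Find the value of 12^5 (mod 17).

Step 1: Compute 12^5 mod 17 step by step, reducing modulo 17 at each step.
  12^1 mod 17 = 12
  12^2 mod 17 = (12 * 12) mod 17 = 8
  12^3 mod 17 = (8 * 12) mod 17 = 11
  12^4 mod 17 = (11 * 12) mod 17 = 13
  12^5 mod 17 = (13 * 12) mod 17 = 3
Step 2: Result = 3.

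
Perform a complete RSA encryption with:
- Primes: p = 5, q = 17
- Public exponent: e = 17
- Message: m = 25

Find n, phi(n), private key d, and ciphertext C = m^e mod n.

Step 1: n = 5 * 17 = 85.
Step 2: phi(n) = (5-1)(17-1) = 4 * 16 = 64.
Step 3: Find d = 17^(-1) mod 64 = 49.
  Verify: 17 * 49 = 833 = 1 (mod 64).
Step 4: C = 25^17 mod 85 = 25.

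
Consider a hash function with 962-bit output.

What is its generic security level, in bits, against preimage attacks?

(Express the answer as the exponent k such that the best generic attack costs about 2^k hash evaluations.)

Step 1: The hash has a 962-bit output.
Step 2: Preimage resistance means: given a digest h(x), it should be infeasible to find any input that hashes to it.
With a 962-bit output there are 2^962 possible digests, so a generic brute-force preimage search costs about 2^962 evaluations.
Step 3: Security level = 962 bits.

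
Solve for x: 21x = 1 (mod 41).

Step 1: We need x such that 21 * x = 1 (mod 41).
Step 2: Using the extended Euclidean algorithm or trial:
  21 * 2 = 42 = 1 * 41 + 1.
Step 3: Since 42 mod 41 = 1, the inverse is x = 2.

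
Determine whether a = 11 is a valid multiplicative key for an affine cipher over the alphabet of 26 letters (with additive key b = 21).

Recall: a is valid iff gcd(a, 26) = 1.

Step 1: Compute gcd(11, 26).
Step 2: gcd(11, 26) = 1.
Since gcd = 1, 11 is coprime with 26, so it is a valid key.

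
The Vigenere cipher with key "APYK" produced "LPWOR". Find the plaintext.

Step 1: Extend key: APYKA
Step 2: Decrypt each letter (c - k) mod 26:
  L(11) - A(0) = (11-0) mod 26 = 11 = L
  P(15) - P(15) = (15-15) mod 26 = 0 = A
  W(22) - Y(24) = (22-24) mod 26 = 24 = Y
  O(14) - K(10) = (14-10) mod 26 = 4 = E
  R(17) - A(0) = (17-0) mod 26 = 17 = R
Plaintext: LAYER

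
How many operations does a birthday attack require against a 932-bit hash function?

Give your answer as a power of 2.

Step 1: The birthday paradox gives collision probability ~50% after sqrt(2^n) = 2^(n/2) hashes.
Step 2: For 932-bit output: 2^(932/2) = 2^466.
Step 3: Approximately 2^466 hash computations needed.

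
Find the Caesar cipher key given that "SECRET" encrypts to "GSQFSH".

Step 1: Compare first letters: S (position 18) -> G (position 6).
Step 2: Shift = (6 - 18) mod 26 = 14.
The shift value is 14.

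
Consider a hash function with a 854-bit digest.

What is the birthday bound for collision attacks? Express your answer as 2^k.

Step 1: The birthday paradox gives collision probability ~50% after sqrt(2^n) = 2^(n/2) hashes.
Step 2: For 854-bit output: 2^(854/2) = 2^427.
Step 3: Approximately 2^427 hash computations needed.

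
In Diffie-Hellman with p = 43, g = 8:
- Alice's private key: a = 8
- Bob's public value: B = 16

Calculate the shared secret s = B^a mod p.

Step 1: s = B^a mod p = 16^8 mod 43.
  16^1 mod 43 = 16
  16^2 mod 43 = (16 * 16) mod 43 = 41
  16^3 mod 43 = (41 * 16) mod 43 = 11
  16^4 mod 43 = (11 * 16) mod 43 = 4
  16^5 mod 43 = (4 * 16) mod 43 = 21
  16^6 mod 43 = (21 * 16) mod 43 = 35
  16^7 mod 43 = (35 * 16) mod 43 = 1
  16^8 mod 43 = (1 * 16) mod 43 = 16
Result: shared secret = 16.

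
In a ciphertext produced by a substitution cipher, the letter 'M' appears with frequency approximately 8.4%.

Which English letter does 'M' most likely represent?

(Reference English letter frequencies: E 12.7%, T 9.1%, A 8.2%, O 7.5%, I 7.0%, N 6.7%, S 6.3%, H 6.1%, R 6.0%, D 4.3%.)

Step 1: The observed frequency is 8.4%.
Step 2: Compare with English frequencies:
  E: 12.7% (difference: 4.3%)
  T: 9.1% (difference: 0.7%)
  A: 8.2% (difference: 0.2%) <-- closest
  O: 7.5% (difference: 0.9%)
  I: 7.0% (difference: 1.4%)
  N: 6.7% (difference: 1.7%)
  S: 6.3% (difference: 2.1%)
  H: 6.1% (difference: 2.3%)
  R: 6.0% (difference: 2.4%)
  D: 4.3% (difference: 4.1%)
Step 3: 'M' most likely represents 'A' (frequency 8.2%).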